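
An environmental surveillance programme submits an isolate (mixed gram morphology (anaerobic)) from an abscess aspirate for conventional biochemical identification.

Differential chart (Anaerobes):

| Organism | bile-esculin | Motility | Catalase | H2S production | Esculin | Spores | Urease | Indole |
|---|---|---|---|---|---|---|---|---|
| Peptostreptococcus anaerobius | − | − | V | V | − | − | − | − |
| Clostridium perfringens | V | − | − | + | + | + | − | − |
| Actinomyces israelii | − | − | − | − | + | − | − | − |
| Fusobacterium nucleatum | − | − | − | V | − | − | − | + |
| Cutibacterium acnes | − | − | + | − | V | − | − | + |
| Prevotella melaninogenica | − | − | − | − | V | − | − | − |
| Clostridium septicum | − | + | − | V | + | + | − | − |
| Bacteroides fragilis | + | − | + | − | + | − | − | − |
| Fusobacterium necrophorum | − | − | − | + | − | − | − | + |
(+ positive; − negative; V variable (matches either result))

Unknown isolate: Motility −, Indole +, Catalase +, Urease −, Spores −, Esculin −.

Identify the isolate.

Cutibacterium acnes

Motility −: excludes Clostridium septicum — 8 left.
Catalase +: excludes 5 organisms — 3 left.
Spores −: all 3 remaining candidates are consistent.
Esculin −: excludes Bacteroides fragilis — 2 left.
Indole +: excludes Peptostreptococcus anaerobius — 1 left.
Urease −: the one remaining candidate is consistent.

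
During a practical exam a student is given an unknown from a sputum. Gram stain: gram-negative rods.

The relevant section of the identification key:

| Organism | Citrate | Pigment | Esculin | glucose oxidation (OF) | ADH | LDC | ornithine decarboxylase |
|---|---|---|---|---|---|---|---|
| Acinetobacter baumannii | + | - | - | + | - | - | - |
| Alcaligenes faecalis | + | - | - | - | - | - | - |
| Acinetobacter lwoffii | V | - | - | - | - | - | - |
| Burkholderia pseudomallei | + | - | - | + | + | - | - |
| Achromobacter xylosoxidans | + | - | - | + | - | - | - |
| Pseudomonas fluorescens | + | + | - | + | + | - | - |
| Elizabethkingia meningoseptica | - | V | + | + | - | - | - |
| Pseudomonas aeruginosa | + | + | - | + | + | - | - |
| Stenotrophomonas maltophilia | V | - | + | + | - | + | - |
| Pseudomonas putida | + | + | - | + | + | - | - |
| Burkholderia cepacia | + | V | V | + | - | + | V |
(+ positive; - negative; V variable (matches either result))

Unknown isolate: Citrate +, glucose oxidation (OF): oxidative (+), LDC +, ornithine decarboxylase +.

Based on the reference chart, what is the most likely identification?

Burkholderia cepacia

LDC +: excludes 9 organisms — 2 left.
Citrate +: all 2 remaining candidates are consistent.
ornithine decarboxylase +: excludes Stenotrophomonas maltophilia — 1 left.
glucose oxidation (OF) +: the one remaining candidate is consistent.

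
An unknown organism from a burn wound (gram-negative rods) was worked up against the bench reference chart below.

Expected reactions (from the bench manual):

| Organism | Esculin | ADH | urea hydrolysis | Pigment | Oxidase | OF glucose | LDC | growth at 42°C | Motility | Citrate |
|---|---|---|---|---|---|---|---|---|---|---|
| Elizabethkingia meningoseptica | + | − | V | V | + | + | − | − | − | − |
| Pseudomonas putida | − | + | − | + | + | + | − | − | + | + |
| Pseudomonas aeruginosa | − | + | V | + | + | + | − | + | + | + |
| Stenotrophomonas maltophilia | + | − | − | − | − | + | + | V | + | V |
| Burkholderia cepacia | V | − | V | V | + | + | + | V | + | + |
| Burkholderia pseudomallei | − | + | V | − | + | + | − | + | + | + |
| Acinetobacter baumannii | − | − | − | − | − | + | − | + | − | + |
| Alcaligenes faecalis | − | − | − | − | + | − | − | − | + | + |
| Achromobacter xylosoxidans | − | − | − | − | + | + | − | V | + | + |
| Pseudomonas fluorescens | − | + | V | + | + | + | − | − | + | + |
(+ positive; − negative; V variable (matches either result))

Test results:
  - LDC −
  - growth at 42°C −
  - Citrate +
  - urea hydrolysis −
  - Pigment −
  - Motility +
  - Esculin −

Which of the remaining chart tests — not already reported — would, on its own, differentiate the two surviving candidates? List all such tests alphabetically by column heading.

OF glucose

Esculin −: excludes Elizabethkingia meningoseptica, Stenotrophomonas maltophilia — 8 left.
LDC −: excludes Burkholderia cepacia — 7 left.
urea hydrolysis −: all 7 remaining candidates are consistent.
growth at 42°C −: excludes Pseudomonas aeruginosa, Burkholderia pseudomallei, Acinetobacter baumannii — 4 left.
Motility +: all 4 remaining candidates are consistent.
Citrate +: all 4 remaining candidates are consistent.
Pigment −: excludes Pseudomonas putida, Pseudomonas fluorescens — 2 left.
Two candidates remain: Achromobacter xylosoxidans and Alcaligenes faecalis.
  ADH: − vs − — same for both, does not separate.
  Oxidase: + vs + — same for both, does not separate.
  OF glucose: Achromobacter xylosoxidans +, Alcaligenes faecalis − — discriminates.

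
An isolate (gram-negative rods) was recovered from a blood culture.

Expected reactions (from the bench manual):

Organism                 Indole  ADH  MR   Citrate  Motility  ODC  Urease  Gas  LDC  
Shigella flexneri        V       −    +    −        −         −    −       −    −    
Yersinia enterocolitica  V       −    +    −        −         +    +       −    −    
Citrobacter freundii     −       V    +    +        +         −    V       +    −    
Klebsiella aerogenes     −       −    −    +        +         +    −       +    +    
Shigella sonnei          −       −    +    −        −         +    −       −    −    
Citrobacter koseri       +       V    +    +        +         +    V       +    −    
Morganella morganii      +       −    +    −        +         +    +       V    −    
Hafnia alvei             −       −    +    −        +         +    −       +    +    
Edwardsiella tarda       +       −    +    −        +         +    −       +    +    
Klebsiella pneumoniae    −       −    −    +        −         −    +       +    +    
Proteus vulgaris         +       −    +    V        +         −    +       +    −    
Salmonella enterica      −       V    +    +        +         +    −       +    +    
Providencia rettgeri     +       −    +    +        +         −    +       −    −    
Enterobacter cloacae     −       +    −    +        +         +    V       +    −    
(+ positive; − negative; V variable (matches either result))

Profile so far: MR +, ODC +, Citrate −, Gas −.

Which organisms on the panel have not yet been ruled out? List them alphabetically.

MR +: excludes Klebsiella aerogenes, Klebsiella pneumoniae, Enterobacter cloacae — 11 left.
Citrate −: excludes Citrobacter freundii, Citrobacter koseri, Salmonella enterica, Providencia rettgeri — 7 left.
ODC +: excludes Shigella flexneri, Proteus vulgaris — 5 left.
Gas −: excludes Hafnia alvei, Edwardsiella tarda — 3 left.

Morganella morganii, Shigella sonnei, Yersinia enterocolitica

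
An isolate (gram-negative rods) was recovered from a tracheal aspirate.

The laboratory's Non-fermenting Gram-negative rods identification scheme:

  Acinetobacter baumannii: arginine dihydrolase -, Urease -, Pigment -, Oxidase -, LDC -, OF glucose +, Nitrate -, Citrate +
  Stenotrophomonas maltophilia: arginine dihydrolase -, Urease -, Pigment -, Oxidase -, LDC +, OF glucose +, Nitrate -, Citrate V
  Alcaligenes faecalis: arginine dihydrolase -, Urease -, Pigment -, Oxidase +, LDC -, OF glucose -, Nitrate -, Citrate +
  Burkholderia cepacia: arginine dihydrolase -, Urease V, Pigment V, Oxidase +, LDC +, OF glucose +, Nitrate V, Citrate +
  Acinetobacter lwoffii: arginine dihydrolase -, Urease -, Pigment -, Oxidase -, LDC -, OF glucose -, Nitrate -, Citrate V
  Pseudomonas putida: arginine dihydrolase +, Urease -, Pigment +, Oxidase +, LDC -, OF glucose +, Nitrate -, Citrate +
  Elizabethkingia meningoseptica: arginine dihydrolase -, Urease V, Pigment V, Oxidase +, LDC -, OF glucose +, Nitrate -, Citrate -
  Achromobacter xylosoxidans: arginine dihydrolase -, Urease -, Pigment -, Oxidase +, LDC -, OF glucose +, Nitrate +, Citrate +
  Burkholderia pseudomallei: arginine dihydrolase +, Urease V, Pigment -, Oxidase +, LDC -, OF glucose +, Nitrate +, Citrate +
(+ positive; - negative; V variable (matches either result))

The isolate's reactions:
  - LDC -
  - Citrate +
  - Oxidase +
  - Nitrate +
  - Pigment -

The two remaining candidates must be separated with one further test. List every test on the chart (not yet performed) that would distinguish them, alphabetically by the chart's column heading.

arginine dihydrolase

LDC -: excludes Stenotrophomonas maltophilia, Burkholderia cepacia — 7 left.
Citrate +: excludes Elizabethkingia meningoseptica — 6 left.
Oxidase +: excludes Acinetobacter baumannii, Acinetobacter lwoffii — 4 left.
Pigment -: excludes Pseudomonas putida — 3 left.
Nitrate +: excludes Alcaligenes faecalis — 2 left.
Two candidates remain: Achromobacter xylosoxidans and Burkholderia pseudomallei.
  arginine dihydrolase: Achromobacter xylosoxidans -, Burkholderia pseudomallei + — discriminates.
  Urease: - vs V — variable for at least one, does not separate.
  OF glucose: + vs + — same for both, does not separate.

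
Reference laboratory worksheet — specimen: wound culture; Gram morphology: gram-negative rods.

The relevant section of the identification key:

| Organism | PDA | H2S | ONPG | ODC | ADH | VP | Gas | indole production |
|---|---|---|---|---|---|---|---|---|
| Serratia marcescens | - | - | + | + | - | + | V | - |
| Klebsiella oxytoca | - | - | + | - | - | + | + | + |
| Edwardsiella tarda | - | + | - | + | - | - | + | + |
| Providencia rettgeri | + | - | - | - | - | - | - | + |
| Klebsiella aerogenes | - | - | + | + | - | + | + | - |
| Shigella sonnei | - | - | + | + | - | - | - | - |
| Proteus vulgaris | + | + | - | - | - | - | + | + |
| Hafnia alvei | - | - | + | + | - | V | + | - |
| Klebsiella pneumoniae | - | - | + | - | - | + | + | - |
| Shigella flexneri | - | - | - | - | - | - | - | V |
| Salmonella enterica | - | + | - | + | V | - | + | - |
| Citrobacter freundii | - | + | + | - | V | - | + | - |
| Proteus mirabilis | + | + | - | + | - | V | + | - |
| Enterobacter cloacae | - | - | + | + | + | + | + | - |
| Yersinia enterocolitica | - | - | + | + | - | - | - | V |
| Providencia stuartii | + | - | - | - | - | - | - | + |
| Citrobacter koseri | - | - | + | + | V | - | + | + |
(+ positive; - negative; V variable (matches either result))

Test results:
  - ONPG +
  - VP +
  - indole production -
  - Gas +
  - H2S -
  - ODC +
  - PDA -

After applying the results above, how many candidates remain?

4

indole production -: excludes 6 organisms — 11 left.
ONPG +: excludes Shigella flexneri, Salmonella enterica, Proteus mirabilis — 8 left.
H2S -: excludes Citrobacter freundii — 7 left.
ODC +: excludes Klebsiella pneumoniae — 6 left.
Gas +: excludes Shigella sonnei, Yersinia enterocolitica — 4 left.
VP +: all 4 remaining candidates are consistent.
PDA -: all 4 remaining candidates are consistent.
Still consistent: Enterobacter cloacae, Hafnia alvei, Klebsiella aerogenes, Serratia marcescens.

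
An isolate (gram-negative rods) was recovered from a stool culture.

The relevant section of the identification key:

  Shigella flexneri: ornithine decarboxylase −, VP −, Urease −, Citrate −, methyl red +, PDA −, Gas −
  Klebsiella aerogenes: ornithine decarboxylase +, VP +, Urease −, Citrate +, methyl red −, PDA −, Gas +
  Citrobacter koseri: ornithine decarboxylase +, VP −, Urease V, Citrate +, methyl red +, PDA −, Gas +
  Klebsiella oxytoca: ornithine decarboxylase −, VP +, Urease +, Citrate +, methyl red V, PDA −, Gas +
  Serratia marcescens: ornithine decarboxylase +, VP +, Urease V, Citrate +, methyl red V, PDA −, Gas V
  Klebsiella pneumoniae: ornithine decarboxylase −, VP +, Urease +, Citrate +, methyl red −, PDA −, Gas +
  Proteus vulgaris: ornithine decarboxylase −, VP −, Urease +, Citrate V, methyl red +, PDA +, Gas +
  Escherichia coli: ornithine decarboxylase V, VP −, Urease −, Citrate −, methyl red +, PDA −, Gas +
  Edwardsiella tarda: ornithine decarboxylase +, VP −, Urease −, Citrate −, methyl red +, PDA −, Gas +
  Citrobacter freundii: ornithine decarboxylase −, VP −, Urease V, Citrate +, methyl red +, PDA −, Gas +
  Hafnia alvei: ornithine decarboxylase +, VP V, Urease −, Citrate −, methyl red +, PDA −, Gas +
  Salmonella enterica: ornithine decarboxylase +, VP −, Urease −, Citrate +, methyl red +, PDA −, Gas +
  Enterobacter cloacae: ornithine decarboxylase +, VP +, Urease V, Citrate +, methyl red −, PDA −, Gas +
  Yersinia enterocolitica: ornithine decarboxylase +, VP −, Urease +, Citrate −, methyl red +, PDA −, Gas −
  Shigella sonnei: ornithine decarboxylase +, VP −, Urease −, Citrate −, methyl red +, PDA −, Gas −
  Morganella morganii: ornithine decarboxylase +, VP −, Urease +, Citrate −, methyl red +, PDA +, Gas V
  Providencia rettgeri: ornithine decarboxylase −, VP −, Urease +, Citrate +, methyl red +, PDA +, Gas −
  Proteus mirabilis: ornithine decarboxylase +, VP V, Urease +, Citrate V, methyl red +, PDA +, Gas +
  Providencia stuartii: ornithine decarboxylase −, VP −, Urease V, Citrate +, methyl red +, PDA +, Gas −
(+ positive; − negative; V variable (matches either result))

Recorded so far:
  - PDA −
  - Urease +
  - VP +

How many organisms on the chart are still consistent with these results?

VP +: excludes 12 organisms — 7 left.
Urease +: excludes Klebsiella aerogenes, Hafnia alvei — 5 left.
PDA −: excludes Proteus mirabilis — 4 left.
Still consistent: Enterobacter cloacae, Klebsiella oxytoca, Klebsiella pneumoniae, Serratia marcescens.

4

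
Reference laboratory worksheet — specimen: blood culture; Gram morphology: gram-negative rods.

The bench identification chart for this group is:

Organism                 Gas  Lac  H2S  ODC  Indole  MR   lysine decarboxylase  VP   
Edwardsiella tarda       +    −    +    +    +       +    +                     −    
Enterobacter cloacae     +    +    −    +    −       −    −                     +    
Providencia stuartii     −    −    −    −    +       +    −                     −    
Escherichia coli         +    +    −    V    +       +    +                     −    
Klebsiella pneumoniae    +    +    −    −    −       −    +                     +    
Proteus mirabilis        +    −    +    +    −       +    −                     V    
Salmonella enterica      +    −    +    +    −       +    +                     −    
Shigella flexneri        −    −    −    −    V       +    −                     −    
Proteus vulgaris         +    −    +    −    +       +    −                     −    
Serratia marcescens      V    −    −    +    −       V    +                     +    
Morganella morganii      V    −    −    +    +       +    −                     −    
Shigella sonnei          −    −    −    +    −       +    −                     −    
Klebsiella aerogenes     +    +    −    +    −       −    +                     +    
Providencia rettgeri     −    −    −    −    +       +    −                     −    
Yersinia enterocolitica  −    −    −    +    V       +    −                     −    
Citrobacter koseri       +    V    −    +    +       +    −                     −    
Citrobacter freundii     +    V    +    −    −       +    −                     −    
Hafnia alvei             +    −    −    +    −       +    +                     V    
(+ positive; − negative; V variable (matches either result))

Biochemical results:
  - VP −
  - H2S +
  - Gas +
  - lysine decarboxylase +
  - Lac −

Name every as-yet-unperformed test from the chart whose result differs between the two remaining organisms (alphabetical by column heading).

Indole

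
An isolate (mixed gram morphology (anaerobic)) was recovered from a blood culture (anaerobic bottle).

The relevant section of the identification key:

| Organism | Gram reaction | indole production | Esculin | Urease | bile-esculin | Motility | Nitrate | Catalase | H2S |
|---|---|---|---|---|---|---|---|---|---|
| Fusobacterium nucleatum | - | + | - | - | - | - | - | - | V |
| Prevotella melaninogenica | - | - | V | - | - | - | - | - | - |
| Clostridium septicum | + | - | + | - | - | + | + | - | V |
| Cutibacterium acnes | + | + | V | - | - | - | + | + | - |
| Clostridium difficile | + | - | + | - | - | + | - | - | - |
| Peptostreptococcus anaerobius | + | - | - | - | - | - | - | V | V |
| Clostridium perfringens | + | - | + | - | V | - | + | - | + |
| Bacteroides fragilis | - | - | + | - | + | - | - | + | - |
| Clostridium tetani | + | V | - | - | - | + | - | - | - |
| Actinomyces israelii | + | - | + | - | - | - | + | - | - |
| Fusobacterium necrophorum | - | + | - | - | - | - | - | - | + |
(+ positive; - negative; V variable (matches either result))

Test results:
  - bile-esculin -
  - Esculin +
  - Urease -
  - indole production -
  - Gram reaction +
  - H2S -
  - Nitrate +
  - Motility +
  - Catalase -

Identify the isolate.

Nitrate +: excludes 7 organisms — 4 left.
H2S -: excludes Clostridium perfringens — 3 left.
Urease -: all 3 remaining candidates are consistent.
Catalase -: excludes Cutibacterium acnes — 2 left.
bile-esculin -: all 2 remaining candidates are consistent.
Gram reaction +: all 2 remaining candidates are consistent.
Motility +: excludes Actinomyces israelii — 1 left.
Esculin +: the one remaining candidate is consistent.
indole production -: the one remaining candidate is consistent.

Clostridium septicum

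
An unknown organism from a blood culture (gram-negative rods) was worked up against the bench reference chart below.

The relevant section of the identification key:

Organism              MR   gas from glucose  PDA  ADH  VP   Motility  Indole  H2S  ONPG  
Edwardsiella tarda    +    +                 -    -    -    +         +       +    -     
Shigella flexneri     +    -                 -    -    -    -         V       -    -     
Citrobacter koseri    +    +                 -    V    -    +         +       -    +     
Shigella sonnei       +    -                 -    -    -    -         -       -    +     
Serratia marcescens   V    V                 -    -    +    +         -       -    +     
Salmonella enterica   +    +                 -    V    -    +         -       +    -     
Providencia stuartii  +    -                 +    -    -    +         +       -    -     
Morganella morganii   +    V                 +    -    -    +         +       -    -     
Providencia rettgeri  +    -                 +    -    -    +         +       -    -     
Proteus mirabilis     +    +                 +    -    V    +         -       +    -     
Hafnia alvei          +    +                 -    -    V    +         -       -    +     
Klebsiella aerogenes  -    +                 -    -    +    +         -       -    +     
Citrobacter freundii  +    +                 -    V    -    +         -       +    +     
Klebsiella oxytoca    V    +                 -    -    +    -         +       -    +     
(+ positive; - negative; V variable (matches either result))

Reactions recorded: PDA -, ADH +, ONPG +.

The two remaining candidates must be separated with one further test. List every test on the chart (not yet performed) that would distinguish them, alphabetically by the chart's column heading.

ONPG +: excludes 7 organisms — 7 left.
ADH +: excludes 5 organisms — 2 left.
PDA -: all 2 remaining candidates are consistent.
Two candidates remain: Citrobacter freundii and Citrobacter koseri.
  MR: + vs + — same for both, does not separate.
  gas from glucose: + vs + — same for both, does not separate.
  VP: - vs - — same for both, does not separate.
  Motility: + vs + — same for both, does not separate.
  Indole: Citrobacter freundii -, Citrobacter koseri + — discriminates.
  H2S: Citrobacter freundii +, Citrobacter koseri - — discriminates.

H2S, Indole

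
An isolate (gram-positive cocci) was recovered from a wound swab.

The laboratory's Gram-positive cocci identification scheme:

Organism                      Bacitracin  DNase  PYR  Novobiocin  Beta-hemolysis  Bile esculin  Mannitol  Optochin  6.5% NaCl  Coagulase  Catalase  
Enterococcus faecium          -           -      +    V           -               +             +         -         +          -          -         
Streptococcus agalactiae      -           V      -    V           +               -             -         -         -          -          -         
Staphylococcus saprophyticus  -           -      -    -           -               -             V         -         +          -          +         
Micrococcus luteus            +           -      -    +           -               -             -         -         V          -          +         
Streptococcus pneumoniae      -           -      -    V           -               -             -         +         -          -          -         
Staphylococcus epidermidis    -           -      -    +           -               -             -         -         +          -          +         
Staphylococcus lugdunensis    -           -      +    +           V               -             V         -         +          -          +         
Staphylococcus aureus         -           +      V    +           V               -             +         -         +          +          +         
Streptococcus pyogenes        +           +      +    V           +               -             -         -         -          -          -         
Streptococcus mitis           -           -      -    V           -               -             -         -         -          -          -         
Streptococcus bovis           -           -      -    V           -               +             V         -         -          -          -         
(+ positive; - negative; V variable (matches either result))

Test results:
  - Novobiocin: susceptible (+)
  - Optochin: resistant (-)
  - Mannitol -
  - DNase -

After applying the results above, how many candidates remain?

6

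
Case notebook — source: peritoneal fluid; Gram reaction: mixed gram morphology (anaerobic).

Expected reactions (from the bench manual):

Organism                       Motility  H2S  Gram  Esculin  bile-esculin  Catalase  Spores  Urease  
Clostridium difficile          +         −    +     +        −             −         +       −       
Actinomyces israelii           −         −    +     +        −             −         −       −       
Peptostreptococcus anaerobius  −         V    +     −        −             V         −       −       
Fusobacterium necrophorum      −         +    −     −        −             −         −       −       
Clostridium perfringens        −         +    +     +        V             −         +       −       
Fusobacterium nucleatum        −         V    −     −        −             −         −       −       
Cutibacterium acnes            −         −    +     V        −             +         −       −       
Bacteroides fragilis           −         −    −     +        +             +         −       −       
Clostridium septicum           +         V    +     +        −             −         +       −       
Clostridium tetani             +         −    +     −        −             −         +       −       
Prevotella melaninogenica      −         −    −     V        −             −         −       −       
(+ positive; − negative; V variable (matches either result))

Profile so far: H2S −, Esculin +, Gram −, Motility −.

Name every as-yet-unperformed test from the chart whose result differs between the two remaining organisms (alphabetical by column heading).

Esculin +: excludes Peptostreptococcus anaerobius, Fusobacterium necrophorum, Fusobacterium nucleatum, Clostridium tetani — 7 left.
Motility −: excludes Clostridium difficile, Clostridium septicum — 5 left.
H2S −: excludes Clostridium perfringens — 4 left.
Gram −: excludes Actinomyces israelii, Cutibacterium acnes — 2 left.
Two candidates remain: Bacteroides fragilis and Prevotella melaninogenica.
  bile-esculin: Bacteroides fragilis +, Prevotella melaninogenica − — discriminates.
  Catalase: Bacteroides fragilis +, Prevotella melaninogenica − — discriminates.
  Spores: − vs − — same for both, does not separate.
  Urease: − vs − — same for both, does not separate.

bile-esculin, Catalase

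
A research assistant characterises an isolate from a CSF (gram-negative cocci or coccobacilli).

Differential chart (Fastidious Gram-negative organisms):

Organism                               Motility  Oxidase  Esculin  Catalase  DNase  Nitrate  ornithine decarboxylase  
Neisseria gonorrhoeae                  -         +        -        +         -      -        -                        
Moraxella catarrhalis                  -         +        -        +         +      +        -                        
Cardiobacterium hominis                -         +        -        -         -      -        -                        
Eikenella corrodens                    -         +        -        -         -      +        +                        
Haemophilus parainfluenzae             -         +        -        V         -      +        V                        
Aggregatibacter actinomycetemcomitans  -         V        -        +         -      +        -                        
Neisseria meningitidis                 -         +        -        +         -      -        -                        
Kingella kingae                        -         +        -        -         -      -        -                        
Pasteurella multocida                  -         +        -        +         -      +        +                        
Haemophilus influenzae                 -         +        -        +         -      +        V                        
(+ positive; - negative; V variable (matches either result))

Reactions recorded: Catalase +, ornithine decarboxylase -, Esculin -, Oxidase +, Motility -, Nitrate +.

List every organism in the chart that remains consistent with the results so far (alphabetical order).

Motility -: all 10 remaining candidates are consistent.
Oxidase +: all 10 remaining candidates are consistent.
Esculin -: all 10 remaining candidates are consistent.
Catalase +: excludes Cardiobacterium hominis, Eikenella corrodens, Kingella kingae — 7 left.
Nitrate +: excludes Neisseria gonorrhoeae, Neisseria meningitidis — 5 left.
ornithine decarboxylase -: excludes Pasteurella multocida — 4 left.

Aggregatibacter actinomycetemcomitans, Haemophilus influenzae, Haemophilus parainfluenzae, Moraxella catarrhalis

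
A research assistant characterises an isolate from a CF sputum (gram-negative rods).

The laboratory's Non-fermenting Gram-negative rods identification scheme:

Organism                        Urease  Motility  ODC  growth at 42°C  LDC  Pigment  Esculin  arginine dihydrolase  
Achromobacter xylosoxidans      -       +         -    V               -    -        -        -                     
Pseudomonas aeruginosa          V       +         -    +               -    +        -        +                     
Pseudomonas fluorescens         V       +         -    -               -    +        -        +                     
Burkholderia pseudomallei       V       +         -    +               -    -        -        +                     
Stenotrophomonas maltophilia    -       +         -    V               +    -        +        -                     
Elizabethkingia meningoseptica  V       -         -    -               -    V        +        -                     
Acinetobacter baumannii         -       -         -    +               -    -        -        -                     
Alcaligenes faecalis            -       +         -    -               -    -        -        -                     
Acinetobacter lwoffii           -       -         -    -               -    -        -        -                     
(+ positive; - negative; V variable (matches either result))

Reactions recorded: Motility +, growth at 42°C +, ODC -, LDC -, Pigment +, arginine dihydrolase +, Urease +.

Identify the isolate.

Motility +: excludes Elizabethkingia meningoseptica, Acinetobacter baumannii, Acinetobacter lwoffii — 6 left.
arginine dihydrolase +: excludes Achromobacter xylosoxidans, Stenotrophomonas maltophilia, Alcaligenes faecalis — 3 left.
Pigment +: excludes Burkholderia pseudomallei — 2 left.
Urease +: all 2 remaining candidates are consistent.
ODC -: all 2 remaining candidates are consistent.
growth at 42°C +: excludes Pseudomonas fluorescens — 1 left.
LDC -: the one remaining candidate is consistent.

Pseudomonas aeruginosa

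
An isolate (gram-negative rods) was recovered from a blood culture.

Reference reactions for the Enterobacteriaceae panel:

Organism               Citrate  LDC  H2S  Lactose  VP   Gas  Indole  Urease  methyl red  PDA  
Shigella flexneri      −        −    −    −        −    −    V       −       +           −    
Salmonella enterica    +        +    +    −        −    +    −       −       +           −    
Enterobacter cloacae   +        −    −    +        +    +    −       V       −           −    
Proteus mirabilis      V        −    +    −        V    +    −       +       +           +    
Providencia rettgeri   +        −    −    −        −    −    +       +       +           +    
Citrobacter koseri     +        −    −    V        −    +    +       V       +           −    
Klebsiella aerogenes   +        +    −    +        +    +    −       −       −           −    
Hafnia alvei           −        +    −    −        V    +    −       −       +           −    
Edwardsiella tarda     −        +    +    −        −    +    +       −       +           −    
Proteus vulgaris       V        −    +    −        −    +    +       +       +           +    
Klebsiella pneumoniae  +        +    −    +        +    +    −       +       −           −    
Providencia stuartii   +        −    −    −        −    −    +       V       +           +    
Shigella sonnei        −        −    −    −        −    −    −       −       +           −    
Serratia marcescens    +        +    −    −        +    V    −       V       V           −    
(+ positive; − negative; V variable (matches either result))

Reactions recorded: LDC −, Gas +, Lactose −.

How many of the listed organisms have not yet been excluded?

3

Gas +: excludes Shigella flexneri, Providencia rettgeri, Providencia stuartii, Shigella sonnei — 10 left.
Lactose −: excludes Enterobacter cloacae, Klebsiella aerogenes, Klebsiella pneumoniae — 7 left.
LDC −: excludes Salmonella enterica, Hafnia alvei, Edwardsiella tarda, Serratia marcescens — 3 left.
Still consistent: Citrobacter koseri, Proteus mirabilis, Proteus vulgaris.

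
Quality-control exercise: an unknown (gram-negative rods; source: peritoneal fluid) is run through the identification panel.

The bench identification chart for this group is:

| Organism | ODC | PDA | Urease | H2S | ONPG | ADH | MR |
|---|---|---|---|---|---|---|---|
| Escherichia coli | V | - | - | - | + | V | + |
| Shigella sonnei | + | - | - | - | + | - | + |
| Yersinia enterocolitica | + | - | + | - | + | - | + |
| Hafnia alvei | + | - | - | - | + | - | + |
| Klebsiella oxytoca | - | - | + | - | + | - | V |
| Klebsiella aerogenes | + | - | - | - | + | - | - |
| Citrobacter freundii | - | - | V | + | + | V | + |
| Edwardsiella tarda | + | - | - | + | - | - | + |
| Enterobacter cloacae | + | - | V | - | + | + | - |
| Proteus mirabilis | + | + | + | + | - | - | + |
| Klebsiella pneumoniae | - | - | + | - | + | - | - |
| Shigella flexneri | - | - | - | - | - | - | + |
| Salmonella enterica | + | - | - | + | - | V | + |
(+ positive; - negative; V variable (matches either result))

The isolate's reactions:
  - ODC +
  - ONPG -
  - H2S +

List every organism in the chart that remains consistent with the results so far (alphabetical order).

ONPG -: excludes 9 organisms — 4 left.
ODC +: excludes Shigella flexneri — 3 left.
H2S +: all 3 remaining candidates are consistent.

Edwardsiella tarda, Proteus mirabilis, Salmonella enterica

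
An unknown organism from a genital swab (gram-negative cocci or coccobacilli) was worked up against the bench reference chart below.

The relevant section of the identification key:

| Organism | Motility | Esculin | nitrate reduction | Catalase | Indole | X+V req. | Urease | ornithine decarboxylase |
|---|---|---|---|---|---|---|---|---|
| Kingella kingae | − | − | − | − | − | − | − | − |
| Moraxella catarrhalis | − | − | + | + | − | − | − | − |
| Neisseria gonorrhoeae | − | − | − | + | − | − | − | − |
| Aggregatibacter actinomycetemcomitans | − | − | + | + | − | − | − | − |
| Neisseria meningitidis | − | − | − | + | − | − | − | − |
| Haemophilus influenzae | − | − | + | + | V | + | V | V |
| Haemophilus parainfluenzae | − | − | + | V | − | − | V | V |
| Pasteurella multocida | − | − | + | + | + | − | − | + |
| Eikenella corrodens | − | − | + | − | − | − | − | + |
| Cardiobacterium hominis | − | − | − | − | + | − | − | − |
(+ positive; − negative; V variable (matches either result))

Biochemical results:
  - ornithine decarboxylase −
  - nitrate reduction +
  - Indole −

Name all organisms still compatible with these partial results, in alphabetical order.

Aggregatibacter actinomycetemcomitans, Haemophilus influenzae, Haemophilus parainfluenzae, Moraxella catarrhalis

Indole −: excludes Pasteurella multocida, Cardiobacterium hominis — 8 left.
nitrate reduction +: excludes Kingella kingae, Neisseria gonorrhoeae, Neisseria meningitidis — 5 left.
ornithine decarboxylase −: excludes Eikenella corrodens — 4 left.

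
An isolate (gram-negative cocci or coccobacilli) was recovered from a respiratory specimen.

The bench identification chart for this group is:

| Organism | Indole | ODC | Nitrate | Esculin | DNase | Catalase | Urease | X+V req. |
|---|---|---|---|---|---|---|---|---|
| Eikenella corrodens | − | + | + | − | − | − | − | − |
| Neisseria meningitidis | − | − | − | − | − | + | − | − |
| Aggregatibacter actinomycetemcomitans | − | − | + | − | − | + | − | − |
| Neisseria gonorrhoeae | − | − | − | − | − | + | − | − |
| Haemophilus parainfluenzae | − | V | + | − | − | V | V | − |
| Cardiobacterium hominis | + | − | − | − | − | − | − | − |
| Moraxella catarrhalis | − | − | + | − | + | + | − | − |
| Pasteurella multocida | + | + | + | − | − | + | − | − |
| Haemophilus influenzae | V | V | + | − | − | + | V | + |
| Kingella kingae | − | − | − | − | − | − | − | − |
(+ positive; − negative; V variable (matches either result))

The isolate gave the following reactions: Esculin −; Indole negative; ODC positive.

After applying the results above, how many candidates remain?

Esculin −: all 10 remaining candidates are consistent.
Indole −: excludes Cardiobacterium hominis, Pasteurella multocida — 8 left.
ODC +: excludes 5 organisms — 3 left.
Still consistent: Eikenella corrodens, Haemophilus influenzae, Haemophilus parainfluenzae.

3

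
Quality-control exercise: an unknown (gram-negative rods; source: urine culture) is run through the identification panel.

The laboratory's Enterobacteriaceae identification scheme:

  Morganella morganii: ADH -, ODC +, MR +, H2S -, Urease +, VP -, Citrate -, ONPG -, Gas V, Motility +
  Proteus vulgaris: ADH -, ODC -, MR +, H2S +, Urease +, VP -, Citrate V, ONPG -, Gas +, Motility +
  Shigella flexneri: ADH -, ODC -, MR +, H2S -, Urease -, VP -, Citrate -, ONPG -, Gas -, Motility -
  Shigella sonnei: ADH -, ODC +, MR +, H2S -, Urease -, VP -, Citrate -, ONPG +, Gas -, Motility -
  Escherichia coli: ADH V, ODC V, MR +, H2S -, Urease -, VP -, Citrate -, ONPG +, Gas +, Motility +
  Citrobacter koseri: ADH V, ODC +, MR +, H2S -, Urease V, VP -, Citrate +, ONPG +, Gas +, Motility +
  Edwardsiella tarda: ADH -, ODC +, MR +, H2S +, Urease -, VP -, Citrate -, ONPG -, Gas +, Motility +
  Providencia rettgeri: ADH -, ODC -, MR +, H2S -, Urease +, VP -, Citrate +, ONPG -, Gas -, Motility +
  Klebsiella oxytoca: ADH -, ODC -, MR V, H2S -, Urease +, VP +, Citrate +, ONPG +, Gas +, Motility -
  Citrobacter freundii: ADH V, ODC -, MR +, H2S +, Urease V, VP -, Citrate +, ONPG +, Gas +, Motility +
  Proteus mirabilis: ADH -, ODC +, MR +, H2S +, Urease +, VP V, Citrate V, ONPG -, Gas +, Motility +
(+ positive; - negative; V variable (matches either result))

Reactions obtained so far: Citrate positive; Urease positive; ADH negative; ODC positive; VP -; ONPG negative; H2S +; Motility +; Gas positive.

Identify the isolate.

H2S +: excludes 7 organisms — 4 left.
Motility +: all 4 remaining candidates are consistent.
ONPG -: excludes Citrobacter freundii — 3 left.
ODC +: excludes Proteus vulgaris — 2 left.
VP -: all 2 remaining candidates are consistent.
Citrate +: excludes Edwardsiella tarda — 1 left.
Urease +: the one remaining candidate is consistent.
ADH -: the one remaining candidate is consistent.
Gas +: the one remaining candidate is consistent.

Proteus mirabilis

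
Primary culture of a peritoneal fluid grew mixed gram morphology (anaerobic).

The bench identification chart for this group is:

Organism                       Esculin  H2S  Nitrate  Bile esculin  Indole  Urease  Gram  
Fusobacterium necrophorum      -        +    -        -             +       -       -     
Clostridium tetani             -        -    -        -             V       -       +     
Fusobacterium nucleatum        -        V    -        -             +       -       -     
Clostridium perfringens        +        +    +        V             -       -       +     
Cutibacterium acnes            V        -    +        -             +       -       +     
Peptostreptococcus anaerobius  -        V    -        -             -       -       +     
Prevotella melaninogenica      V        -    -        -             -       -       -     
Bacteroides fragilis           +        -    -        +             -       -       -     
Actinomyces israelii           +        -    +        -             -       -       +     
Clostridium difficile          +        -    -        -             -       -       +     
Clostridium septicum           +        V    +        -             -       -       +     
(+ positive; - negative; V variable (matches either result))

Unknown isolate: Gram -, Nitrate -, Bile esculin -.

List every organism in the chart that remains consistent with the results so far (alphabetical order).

Bile esculin -: excludes Bacteroides fragilis — 10 left.
Gram -: excludes 7 organisms — 3 left.
Nitrate -: all 3 remaining candidates are consistent.

Fusobacterium necrophorum, Fusobacterium nucleatum, Prevotella melaninogenica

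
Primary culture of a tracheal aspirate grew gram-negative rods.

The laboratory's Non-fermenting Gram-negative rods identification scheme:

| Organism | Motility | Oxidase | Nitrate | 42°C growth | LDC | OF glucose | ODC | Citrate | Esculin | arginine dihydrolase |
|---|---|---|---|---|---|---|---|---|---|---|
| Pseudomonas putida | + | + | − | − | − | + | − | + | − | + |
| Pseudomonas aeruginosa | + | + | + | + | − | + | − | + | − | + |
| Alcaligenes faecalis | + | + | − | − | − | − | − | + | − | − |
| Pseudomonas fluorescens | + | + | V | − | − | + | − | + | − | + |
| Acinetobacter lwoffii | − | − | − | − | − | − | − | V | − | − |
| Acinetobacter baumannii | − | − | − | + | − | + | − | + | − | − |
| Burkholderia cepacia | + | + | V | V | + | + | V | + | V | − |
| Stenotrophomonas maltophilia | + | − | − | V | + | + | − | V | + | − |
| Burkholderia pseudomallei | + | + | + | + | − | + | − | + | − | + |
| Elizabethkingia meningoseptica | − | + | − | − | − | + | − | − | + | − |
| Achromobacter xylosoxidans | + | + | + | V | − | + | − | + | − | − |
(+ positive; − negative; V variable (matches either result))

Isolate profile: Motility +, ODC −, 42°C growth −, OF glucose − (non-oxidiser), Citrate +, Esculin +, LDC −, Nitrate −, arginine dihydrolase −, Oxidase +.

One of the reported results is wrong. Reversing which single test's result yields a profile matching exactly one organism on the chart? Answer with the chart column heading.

Esculin

As reported, no row in the chart matches all 10 reactions.
Reversing OF glucose → still no organism matches.
Reversing Citrate → still no organism matches.
Reversing arginine dihydrolase → still no organism matches.
Reversing Oxidase → still no organism matches.
Reversing Nitrate → still no organism matches.
Reversing Esculin (to −) → unique match: Alcaligenes faecalis.
Reversing LDC → still no organism matches.
Reversing 42°C growth → still no organism matches.
Reversing Motility → still no organism matches.
Reversing ODC → still no organism matches.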